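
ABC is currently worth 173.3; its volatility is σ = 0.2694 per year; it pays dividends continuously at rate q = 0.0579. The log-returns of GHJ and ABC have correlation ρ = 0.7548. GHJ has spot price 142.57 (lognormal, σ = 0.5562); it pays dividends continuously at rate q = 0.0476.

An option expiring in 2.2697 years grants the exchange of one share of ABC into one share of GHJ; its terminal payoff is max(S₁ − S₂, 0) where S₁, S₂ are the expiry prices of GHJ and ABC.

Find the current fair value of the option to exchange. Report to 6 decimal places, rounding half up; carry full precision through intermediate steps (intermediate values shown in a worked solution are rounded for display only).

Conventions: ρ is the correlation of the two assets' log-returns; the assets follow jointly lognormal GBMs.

exchange price = 22.033772

σ_eff = √(σ₁² + σ₂² − 2ρσ₁σ₂) = √(0.5562² + 0.2694² − 2·0.7548·0.5562·0.2694) = 0.394634
d₁ = (ln(S₁/S₂) + (q₂ − q₁ + σ_eff²/2)T) / (σ_eff√T) = (ln(142.57/173.3) + (0.0579 − 0.0476 + 0.077868)·2.2697) / 0.594537 = 0.008282
d₂ = d₁ − σ_eff√T = 0.008282 − 0.594537 = -0.586255
N(d₁) = 0.503304,  N(d₂) = 0.278852
V = S₁·e^{−q₁T}·N(d₁) − S₂·e^{−q₂T}·N(d₂) = 64.407763 − 42.373990 = 22.033772
Key observation: no risk-free rate is needed — with the second asset as numeraire the exchange option is a call on the ratio S₁/S₂, and r cancels out of the value.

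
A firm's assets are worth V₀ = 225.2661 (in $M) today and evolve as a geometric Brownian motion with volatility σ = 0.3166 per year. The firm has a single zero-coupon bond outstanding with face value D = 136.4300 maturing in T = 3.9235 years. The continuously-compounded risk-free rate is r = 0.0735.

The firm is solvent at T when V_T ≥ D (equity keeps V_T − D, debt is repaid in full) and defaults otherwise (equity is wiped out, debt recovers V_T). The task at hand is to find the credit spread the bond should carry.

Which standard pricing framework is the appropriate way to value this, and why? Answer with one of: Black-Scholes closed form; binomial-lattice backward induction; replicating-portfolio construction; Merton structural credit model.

Key observation: the data describe a firm's assets (V₀ = 225.2661, GBM) and a single zero-coupon debt of face 136.4300, so credit quantities follow from equity-as-call in the structural model.

framework: Merton structural credit model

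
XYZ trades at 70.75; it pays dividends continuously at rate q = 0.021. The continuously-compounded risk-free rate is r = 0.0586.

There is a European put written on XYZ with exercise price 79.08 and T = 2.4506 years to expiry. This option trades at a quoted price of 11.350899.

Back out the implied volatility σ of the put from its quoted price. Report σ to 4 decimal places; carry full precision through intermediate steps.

At σ = 0.2539 the Black–Scholes value reproduces the quote:
σ√T = 0.2539·√2.4506 = 0.397465
d₁ = (ln(S/K) + (r−q+σ²/2)T) / (σ√T) = (ln(70.75/79.08) + (0.0586−0.021+0.2539²/2)·2.4506) / 0.397465 = (-0.111307 + 0.171132) / 0.397465 = 0.150515
d₂ = d₁ − σ√T = 0.150515 − 0.397465 = -0.246950
e^{−rT} = 0.866230
e^{−qT} = 0.949839
N(−d₁) = 0.440179,  N(−d₂) = 0.597527
V = K·e^{−rT}·N(−d₂) − S·e^{−qT}·N(−d₁) = 40.931440 − 29.580542 = 11.350899 (the observed quote) — the price is monotone increasing in volatility, hence this σ is the only solution

sigma = 0.2539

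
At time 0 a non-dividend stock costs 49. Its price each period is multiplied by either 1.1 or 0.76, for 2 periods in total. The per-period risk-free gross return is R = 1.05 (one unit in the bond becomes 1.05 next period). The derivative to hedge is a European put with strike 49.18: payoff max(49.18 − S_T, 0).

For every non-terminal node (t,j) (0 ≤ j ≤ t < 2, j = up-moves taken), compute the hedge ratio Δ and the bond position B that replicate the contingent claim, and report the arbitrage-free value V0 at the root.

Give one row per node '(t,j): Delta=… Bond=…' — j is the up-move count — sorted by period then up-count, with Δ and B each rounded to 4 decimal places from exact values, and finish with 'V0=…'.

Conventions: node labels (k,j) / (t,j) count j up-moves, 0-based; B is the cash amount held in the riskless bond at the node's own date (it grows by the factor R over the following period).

(0,0): Delta=-0.5070 Bond=27.1243
(1,0): Delta=-1.0000 Bond=46.8381
(1,1): Delta=-0.4483 Bond=25.3154
V0=2.2790

Since d<R<u, set p* = (R−d)/(u−d) = 0.8529; price each node as the discounted p*-expectation of its children.
At maturity the claim pays: V(2,0)=20.8776, V(2,1)=8.2160, V(2,2)=0.0000
  t=1,j=0: stock 37.2400 → up 40.9640 (V=8.2160), down 28.3024 (V=20.8776). Price 9.5981; hedge Δ=-1.0000, bond B=46.8381.
  t=1,j=1: stock 53.9000 → up 59.2900 (V=0.0000), down 40.9640 (V=8.2160). Price 1.1507; hedge Δ=-0.4483, bond B=25.3154.
  t=0,j=0: stock 49.0000 → up 53.9000 (V=1.1507), down 37.2400 (V=9.5981). Price 2.2790; hedge Δ=-0.5070, bond B=27.1243.
Check: Δ(0,0)·S0 + B(0,0) = 2.2790 = V0.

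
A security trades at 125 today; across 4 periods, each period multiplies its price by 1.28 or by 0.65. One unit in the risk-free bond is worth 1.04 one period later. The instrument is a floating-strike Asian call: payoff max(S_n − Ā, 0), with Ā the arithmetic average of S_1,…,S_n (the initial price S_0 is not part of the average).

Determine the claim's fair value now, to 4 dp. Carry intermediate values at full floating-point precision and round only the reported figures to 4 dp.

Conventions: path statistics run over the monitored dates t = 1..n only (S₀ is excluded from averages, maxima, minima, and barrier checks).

price = 18.8671

No-arbitrage gives p* = (R−d)/(u−d) = 0.6190: enumerate every path, weight its payoff by its p*-probability, and discount by R^4.
Enumerate all 2^4 = 16 price paths (U = up ×1.28, D = down ×0.65); each path with k up-moves has probability p*^k·(1−p*)^(4−k).
DDDD: Ā=47.6760, payoff=0.0000, prob=0.021061
UDDD: Ā=93.8850, payoff=0.0000, prob=0.034224
DUDD: Ā=74.1975, payoff=0.0000, prob=0.034224
UUDD: Ā=146.1120, payoff=0.0000, prob=0.055615
DDUD: Ā=61.4006, payoff=0.0000, prob=0.034224
UDUD: Ā=120.9120, payoff=0.0000, prob=0.055615
DUUD: Ā=101.2245, payoff=0.0000, prob=0.055615
UUUD: Ā=199.3344, payoff=0.0000, prob=0.090374
DDDU: Ā=53.0827, payoff=0.0000, prob=0.034224
UDDU: Ā=104.5320, payoff=0.0000, prob=0.055615
DUDU: Ā=84.8445, payoff=1.6835, prob=0.055615
UUDU: Ā=167.0784, payoff=3.3152, prob=0.090374
DDUU: Ā=72.0476, payoff=14.4804, prob=0.055615
UDUU: Ā=141.8784, payoff=28.5152, prob=0.090374
DUUU: Ā=122.1909, payoff=48.2027, prob=0.090374
UUUU: Ā=240.6221, payoff=94.9222, prob=0.146858
Price = Σ prob·payoff / R^4 = 22.071896 / 1.169859 = 18.8671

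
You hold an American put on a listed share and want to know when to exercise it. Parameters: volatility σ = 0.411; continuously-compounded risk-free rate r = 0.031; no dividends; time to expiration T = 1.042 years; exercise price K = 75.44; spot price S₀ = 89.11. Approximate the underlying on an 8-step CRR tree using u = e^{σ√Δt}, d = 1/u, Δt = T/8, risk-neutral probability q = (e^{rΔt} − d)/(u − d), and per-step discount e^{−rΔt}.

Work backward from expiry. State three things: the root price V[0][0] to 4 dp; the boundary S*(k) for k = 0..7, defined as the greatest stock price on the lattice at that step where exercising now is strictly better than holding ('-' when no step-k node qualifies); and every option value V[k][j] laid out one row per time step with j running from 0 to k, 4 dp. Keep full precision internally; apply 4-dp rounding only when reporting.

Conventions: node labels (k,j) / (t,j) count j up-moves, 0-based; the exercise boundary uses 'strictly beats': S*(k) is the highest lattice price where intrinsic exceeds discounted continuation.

price = 7.3778
boundary = - - - - - 42.4454 49.2323 57.1043
tree:
7.3778
10.6173 3.8824
14.8682 6.0387 1.5472
20.1665 9.1751 2.6451 0.3544
26.3523 13.5438 4.4548 0.6799 0.0000
32.9946 19.2807 7.3579 1.3041 0.0000 0.0000
38.8459 26.2077 11.8364 2.5016 0.0000 0.0000 0.0000
43.8905 32.9946 18.3357 4.7987 0.0000 0.0000 0.0000 0.0000
48.2397 38.8459 26.2077 9.2049 0.0000 0.0000 0.0000 0.0000 0.0000

params: Δt=0.13025 u=1.15990 d=0.86215 q=0.47657 e^(-rΔt)=0.99597
t_8 payoffs: 48.2397 38.8459 26.2077 9.2049 0.0000 0.0000 0.0000 0.0000 0.0000
t_7: node(7,0) S=31.5495 payoff=43.8905 vs cont=43.5865 → 43.8905 [stop]  node(7,1) S=42.4454 payoff=32.9946 vs cont=32.6906 → 32.9946 [stop]  node(7,2) S=57.1043 payoff=18.3357 vs cont=18.0317 → 18.3357 [stop]  node(7,3) S=76.8258 payoff=0.0000 vs cont=4.7987 → 4.7987 [wait]  node(7,4) S=103.3584 payoff=0.0000 vs cont=0.0000 → 0.0000 [wait]  node(7,5) S=139.0541 payoff=0.0000 vs cont=0.0000 → 0.0000 [wait]  node(7,6) S=187.0778 payoff=0.0000 vs cont=0.0000 → 0.0000 [wait]  node(7,7) S=251.6868 payoff=0.0000 vs cont=0.0000 → 0.0000 [wait]  ⇒ S*(7)=57.1043
t_6: node(6,0) S=36.5941 payoff=38.8459 vs cont=38.5419 → 38.8459 [stop]  node(6,1) S=49.2323 payoff=26.2077 vs cont=25.9037 → 26.2077 [stop]  node(6,2) S=66.2351 payoff=9.2049 vs cont=11.8364 → 11.8364 [wait]  node(6,3) S=89.1100 payoff=0.0000 vs cont=2.5016 → 2.5016 [wait]  node(6,4) S=119.8850 payoff=0.0000 vs cont=0.0000 → 0.0000 [wait]  node(6,5) S=161.2884 payoff=0.0000 vs cont=0.0000 → 0.0000 [wait]  node(6,6) S=216.9908 payoff=0.0000 vs cont=0.0000 → 0.0000 [wait]  ⇒ S*(6)=49.2323
t_5: node(5,0) S=42.4454 payoff=32.9946 vs cont=32.6906 → 32.9946 [stop]  node(5,1) S=57.1043 payoff=18.3357 vs cont=19.2807 → 19.2807 [wait]  node(5,2) S=76.8258 payoff=0.0000 vs cont=7.3579 → 7.3579 [wait]  node(5,3) S=103.3584 payoff=0.0000 vs cont=1.3041 → 1.3041 [wait]  node(5,4) S=139.0541 payoff=0.0000 vs cont=0.0000 → 0.0000 [wait]  node(5,5) S=187.0778 payoff=0.0000 vs cont=0.0000 → 0.0000 [wait]  ⇒ S*(5)=42.4454
t_4: node(4,0) S=49.2323 payoff=26.2077 vs cont=26.3523 → 26.3523 [wait]  node(4,1) S=66.2351 payoff=9.2049 vs cont=13.5438 → 13.5438 [wait]  node(4,2) S=89.1100 payoff=0.0000 vs cont=4.4548 → 4.4548 [wait]  node(4,3) S=119.8850 payoff=0.0000 vs cont=0.6799 → 0.6799 [wait]  node(4,4) S=161.2884 payoff=0.0000 vs cont=0.0000 → 0.0000 [wait]  ⇒ S*(4)=-
t_3: node(3,0) S=57.1043 payoff=18.3357 vs cont=20.1665 → 20.1665 [wait]  node(3,1) S=76.8258 payoff=0.0000 vs cont=9.1751 → 9.1751 [wait]  node(3,2) S=103.3584 payoff=0.0000 vs cont=2.6451 → 2.6451 [wait]  node(3,3) S=139.0541 payoff=0.0000 vs cont=0.3544 → 0.3544 [wait]  ⇒ S*(3)=-
t_2: node(2,0) S=66.2351 payoff=9.2049 vs cont=14.8682 → 14.8682 [wait]  node(2,1) S=89.1100 payoff=0.0000 vs cont=6.0387 → 6.0387 [wait]  node(2,2) S=119.8850 payoff=0.0000 vs cont=1.5472 → 1.5472 [wait]  ⇒ S*(2)=-
t_1: node(1,0) S=76.8258 payoff=0.0000 vs cont=10.6173 → 10.6173 [wait]  node(1,1) S=103.3584 payoff=0.0000 vs cont=3.8824 → 3.8824 [wait]  ⇒ S*(1)=-
t_0: node(0,0) S=89.1100 payoff=0.0000 vs cont=7.3778 → 7.3778 [wait]  ⇒ S*(0)=-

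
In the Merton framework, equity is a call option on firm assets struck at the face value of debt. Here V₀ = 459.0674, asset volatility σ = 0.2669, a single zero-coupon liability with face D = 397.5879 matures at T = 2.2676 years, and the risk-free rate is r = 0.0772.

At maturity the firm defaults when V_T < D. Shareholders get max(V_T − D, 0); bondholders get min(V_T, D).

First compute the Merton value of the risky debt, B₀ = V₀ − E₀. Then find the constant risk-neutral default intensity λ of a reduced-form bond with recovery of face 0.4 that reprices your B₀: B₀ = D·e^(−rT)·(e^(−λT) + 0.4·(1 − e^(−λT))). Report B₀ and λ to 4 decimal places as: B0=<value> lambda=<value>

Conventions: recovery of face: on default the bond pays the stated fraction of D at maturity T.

Apply the equity-as-call identities (strike 397.5879, horizon 2.2676 years):
d₁ = [ln(V₀/D) + (r + σ²/2)T] / (σ√T)
   = [ln(459.0674/397.5879) + (0.0772 + 0.5·0.2669²)·2.2676] / (0.2669·√2.2676)
   = [0.143781 + 0.255826] / 0.401913 = 0.994262
d₂ = d₁ − σ√T = 0.994262 − 0.401913 = 0.592349
N(d₁) = 0.839952,  N(d₂) = 0.723192,  e^(−rT) = 0.839408
E₀ = V₀·N(d₁) − D·e^(−rT)·N(d₂)
   = 459.0674·0.839952 − 397.5879·0.839408·0.723192 = 144.237950
B₀ = V₀ − E₀ = 459.0674 − 144.237950 = 314.829450
e^(−λT) = (B₀·e^(rT)/D − 0.4)/(1 − 0.4) = (314.8294·1.191316/397.5879 − 0.4)/0.6 = 0.90556996
λ = −ln(0.90556996)/2.2676 = 0.043743

B0=314.8294 lambda=0.0437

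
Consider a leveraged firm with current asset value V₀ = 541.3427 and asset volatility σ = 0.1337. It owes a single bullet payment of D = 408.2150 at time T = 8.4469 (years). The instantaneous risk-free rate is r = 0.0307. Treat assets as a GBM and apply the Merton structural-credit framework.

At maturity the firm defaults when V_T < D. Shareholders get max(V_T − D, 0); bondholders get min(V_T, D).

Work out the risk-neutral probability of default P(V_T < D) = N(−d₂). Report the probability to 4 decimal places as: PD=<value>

PD=0.1152

With assets at 541.3427 and a single debt payment of 408.2150 at 8.4469 years:
d₁ = [ln(V₀/D) + (r + σ²/2)T] / (σ√T)
   = [ln(541.3427/408.2150) + (0.0307 + 0.5·0.1337²)·8.4469] / (0.1337·√8.4469)
   = [0.282259 + 0.334817] / 0.388580 = 1.588028
d₂ = d₁ − σ√T = 1.588028 − 0.388580 = 1.199448
risk-neutral PD = N(−d₂) = N(-1.199448) = 0.115177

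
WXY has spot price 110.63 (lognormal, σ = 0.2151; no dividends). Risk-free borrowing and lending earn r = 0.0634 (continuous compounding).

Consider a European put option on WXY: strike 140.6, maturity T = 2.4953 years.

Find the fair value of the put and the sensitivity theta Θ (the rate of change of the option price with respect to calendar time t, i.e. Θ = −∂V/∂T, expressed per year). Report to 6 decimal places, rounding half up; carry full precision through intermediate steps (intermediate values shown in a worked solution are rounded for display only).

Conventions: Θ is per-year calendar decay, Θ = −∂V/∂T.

σ√T = 0.2151·√2.4953 = 0.339783
d₁ = (ln(S/K) + (r+σ²/2)T) / (σ√T) = (ln(110.63/140.6) + (0.0634+0.2151²/2)·2.4953) / 0.339783 = (-0.239728 + 0.215928) / 0.339783 = -0.070043
d₂ = d₁ − σ√T = -0.070043 − 0.339783 = -0.409826
e^{−rT} = 0.853677
N(−d₁) = 0.527920,  N(−d₂) = 0.659033
Put price V = K·e^{−rT}·N(−d₂) − S·N(−d₁) = 79.101796 − 58.403814 = 20.697982
φ(d₁) = (1/√(2π))·e^{−d₁²/2} = 0.397965
Θ = −S·φ(d₁)·σ/(2√T) + r·K·e^{−rT}·N(−d₂) = −2.997552 + 5.015054 = 2.017502

price = 20.697982
Θ = 2.017502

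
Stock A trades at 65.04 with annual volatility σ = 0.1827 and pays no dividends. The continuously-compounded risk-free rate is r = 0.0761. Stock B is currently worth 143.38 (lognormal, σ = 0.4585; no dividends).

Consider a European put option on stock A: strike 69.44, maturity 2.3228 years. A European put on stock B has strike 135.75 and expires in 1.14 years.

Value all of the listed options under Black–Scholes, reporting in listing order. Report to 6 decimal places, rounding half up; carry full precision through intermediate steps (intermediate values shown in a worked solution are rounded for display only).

[stock A put K=69.44]
σ√T = 0.1827·√2.3228 = 0.278448
d₁ = (ln(S/K) + (r+σ²/2)T) / (σ√T) = (ln(65.04/69.44) + (0.0761+0.1827²/2)·2.3228) / 0.278448 = (-0.065461 + 0.215532) / 0.278448 = 0.538955
d₂ = d₁ − σ√T = 0.538955 − 0.278448 = 0.260507
e^{−rT} = 0.837977
N(−d₁) = 0.294959,  N(−d₂) = 0.397236
price = K·e^{−rT}·N(−d₂) − S·N(−d₁) = 23.114820 − 19.184121 = 3.930700
[stock B put K=135.75]
σ√T = 0.4585·√1.14 = 0.489544
d₁ = (ln(S/K) + (r+σ²/2)T) / (σ√T) = (ln(143.38/135.75) + (0.0761+0.4585²/2)·1.14) / 0.489544 = (0.054683 + 0.206581) / 0.489544 = 0.533689
d₂ = d₁ − σ√T = 0.533689 − 0.489544 = 0.044145
e^{−rT} = 0.916903
N(−d₁) = 0.296778,  N(−d₂) = 0.482395
price = K·e^{−rT}·N(−d₂) − S·N(−d₁) = 60.043418 − 42.552091 = 17.491327

price(stock A put K=69.44) = 3.930700
price(stock B put K=135.75) = 17.491327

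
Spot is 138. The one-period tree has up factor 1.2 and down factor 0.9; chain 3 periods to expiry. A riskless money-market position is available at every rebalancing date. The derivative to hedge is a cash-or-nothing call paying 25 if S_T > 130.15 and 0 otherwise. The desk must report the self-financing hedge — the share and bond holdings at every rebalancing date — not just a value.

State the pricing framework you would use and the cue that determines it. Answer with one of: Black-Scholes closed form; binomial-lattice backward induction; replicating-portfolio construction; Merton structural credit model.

framework: replicating-portfolio construction

Key observation: the task asks for the hedge itself — share and bond holdings at every node of the 3-period tree on spot 138 with factors 1.2/0.9 — which is exactly what the replicating-portfolio construction produces.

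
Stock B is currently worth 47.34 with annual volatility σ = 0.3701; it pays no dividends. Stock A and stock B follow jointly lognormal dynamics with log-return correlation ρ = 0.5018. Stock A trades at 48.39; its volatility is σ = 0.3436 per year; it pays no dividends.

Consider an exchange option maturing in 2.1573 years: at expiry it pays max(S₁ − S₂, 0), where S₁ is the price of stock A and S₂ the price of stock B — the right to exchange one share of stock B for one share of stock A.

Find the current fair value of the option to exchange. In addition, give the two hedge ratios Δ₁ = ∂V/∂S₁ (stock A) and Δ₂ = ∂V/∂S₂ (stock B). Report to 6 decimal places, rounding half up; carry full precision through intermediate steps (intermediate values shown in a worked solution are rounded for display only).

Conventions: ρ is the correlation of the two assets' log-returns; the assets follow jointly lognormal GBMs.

exchange price = 10.431193
Δ1 = 0.619429
Δ2 = -0.412821

σ_eff = √(σ₁² + σ₂² − 2ρσ₁σ₂) = √(0.3436² + 0.3701² − 2·0.5018·0.3436·0.3701) = 0.356947
d₁ = (ln(S₁/S₂) + (q₂ − q₁ + σ_eff²/2)T) / (σ_eff√T) = (ln(48.39/47.34) + (0.0 − 0.0 + 0.063705)·2.1573) / 0.524274 = 0.303981
d₂ = d₁ − σ_eff√T = 0.303981 − 0.524274 = -0.220293
N(d₁) = 0.619429,  N(d₂) = 0.412821
V = S₁·e^{−q₁T}·N(d₁) − S₂·e^{−q₂T}·N(d₂) = 29.974156 − 19.542963 = 10.431193
Key observation: no risk-free rate is needed — with the second asset as numeraire the exchange option is a call on the ratio S₁/S₂, and r cancels out of the value.
Δ₁ = e^{−q₁T}·N(d₁) = 0.619429;  Δ₂ = −e^{−q₂T}·N(d₂) = -0.412821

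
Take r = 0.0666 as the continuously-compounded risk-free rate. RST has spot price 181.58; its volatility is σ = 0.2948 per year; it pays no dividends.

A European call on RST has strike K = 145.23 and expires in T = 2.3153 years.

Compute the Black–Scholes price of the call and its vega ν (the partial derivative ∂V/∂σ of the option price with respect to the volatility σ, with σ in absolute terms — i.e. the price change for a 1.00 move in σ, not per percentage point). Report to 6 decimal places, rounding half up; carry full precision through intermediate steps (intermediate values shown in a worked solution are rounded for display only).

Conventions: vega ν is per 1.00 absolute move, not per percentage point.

σ√T = 0.2948·√2.3153 = 0.448571
d₁ = (ln(S/K) + (r+σ²/2)T) / (σ√T) = (ln(181.58/145.23) + (0.0666+0.2948²/2)·2.3153) / 0.448571 = (0.223378 + 0.254807) / 0.448571 = 1.066018
d₂ = d₁ − σ√T = 1.066018 − 0.448571 = 0.617447
e^{−rT} = 0.857101
N(d₁) = 0.856792,  N(d₂) = 0.731530
Call price V = S·N(d₁) − K·e^{−rT}·N(d₂) = 155.576325 − 91.058543 = 64.517782
φ(d₁) = (1/√(2π))·e^{−d₁²/2} = 0.226019
ν = S·φ(d₁)·√T = 62.447771

price = 64.517782
ν = 62.447771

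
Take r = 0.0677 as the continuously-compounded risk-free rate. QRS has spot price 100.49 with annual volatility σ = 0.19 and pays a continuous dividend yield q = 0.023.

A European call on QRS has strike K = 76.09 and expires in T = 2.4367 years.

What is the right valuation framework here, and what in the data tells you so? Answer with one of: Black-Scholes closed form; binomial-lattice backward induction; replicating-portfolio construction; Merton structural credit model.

Key observation: a European-exercise option on QRS struck at 76.09 — a GBM underlying with constant parameters — admits an analytic price: the data contain no early exercise, no discrete tree, no debt structure.

framework: Black-Scholes closed form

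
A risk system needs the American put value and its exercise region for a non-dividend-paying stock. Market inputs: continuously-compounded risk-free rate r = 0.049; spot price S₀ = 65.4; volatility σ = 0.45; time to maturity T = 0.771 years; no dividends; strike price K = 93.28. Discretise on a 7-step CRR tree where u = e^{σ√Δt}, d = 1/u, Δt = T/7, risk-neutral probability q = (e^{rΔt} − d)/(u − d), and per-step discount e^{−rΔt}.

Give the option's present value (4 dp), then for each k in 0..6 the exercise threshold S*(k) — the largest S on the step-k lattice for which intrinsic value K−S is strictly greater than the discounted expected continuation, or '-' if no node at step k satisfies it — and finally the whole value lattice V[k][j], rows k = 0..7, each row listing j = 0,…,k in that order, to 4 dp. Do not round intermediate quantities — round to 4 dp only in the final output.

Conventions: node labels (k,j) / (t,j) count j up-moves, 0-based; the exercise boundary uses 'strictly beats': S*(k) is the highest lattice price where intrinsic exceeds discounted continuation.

Δt=0.11014, u=1.16107, d=0.86127, q=0.48078, disc=e^(-rΔt)=0.99462
k=7 terminal: V=max(K-S,0) → 70.2889 62.2859 51.4971 36.9528 17.3458 0.0000 0.0000 0.0000
k=6: j=0 S=26.6944 intr=66.5856 cont=66.0836 V=66.5856[EX]; j=1 S=35.9864 intr=57.2936 cont=56.7915 V=57.2936[EX]; j=2 S=48.5130 intr=44.7670 cont=44.2649 V=44.7670[EX]; j=3 S=65.4000 intr=27.8800 cont=27.3779 V=27.8800[EX]; j=4 S=88.1652 intr=5.1148 cont=8.9577 V=8.9577[hold]; j=5 S=118.8548 intr=0.0000 cont=0.0000 V=0.0000[hold]; j=6 S=160.2271 intr=0.0000 cont=0.0000 V=0.0000[hold]  S*(6)=65.4000
k=5: j=0 S=30.9941 intr=62.2859 cont=61.7838 V=62.2859[EX]; j=1 S=41.7829 intr=51.4971 cont=50.9950 V=51.4971[EX]; j=2 S=56.3272 intr=36.9528 cont=36.4507 V=36.9528[EX]; j=3 S=75.9342 intr=17.3458 cont=18.6814 V=18.6814[hold]; j=4 S=102.3663 intr=0.0000 cont=4.6260 V=4.6260[hold]; j=5 S=137.9991 intr=0.0000 cont=0.0000 V=0.0000[hold]  S*(5)=56.3272
k=4: j=0 S=35.9864 intr=57.2936 cont=56.7915 V=57.2936[EX]; j=1 S=48.5130 intr=44.7670 cont=44.2649 V=44.7670[EX]; j=2 S=65.4000 intr=27.8800 cont=28.0166 V=28.0166[hold]; j=3 S=88.1652 intr=5.1148 cont=11.8596 V=11.8596[hold]; j=4 S=118.8548 intr=0.0000 cont=2.3890 V=2.3890[hold]  S*(4)=48.5130
k=3: j=0 S=41.7829 intr=51.4971 cont=50.9950 V=51.4971[EX]; j=1 S=56.3272 intr=36.9528 cont=36.5161 V=36.9528[EX]; j=2 S=75.9342 intr=17.3458 cont=20.1396 V=20.1396[hold]; j=3 S=102.3663 intr=0.0000 cont=7.2669 V=7.2669[hold]  S*(3)=56.3272
k=2: j=0 S=48.5130 intr=44.7670 cont=44.2649 V=44.7670[EX]; j=1 S=65.4000 intr=27.8800 cont=28.7139 V=28.7139[hold]; j=2 S=88.1652 intr=5.1148 cont=13.8755 V=13.8755[hold]  S*(2)=48.5130
k=1: j=0 S=56.3272 intr=36.9528 cont=36.8495 V=36.9528[EX]; j=1 S=75.9342 intr=17.3458 cont=21.4637 V=21.4637[hold]  S*(1)=56.3272
k=0: j=0 S=65.4000 intr=27.8800 cont=29.3471 V=29.3471[hold]  S*(0)=-

price = 29.3471
boundary = - 56.3272 48.5130 56.3272 48.5130 56.3272 65.4000
tree:
29.3471
36.9528 21.4637
44.7670 28.7139 13.8755
51.4971 36.9528 20.1396 7.2669
57.2936 44.7670 28.0166 11.8596 2.3890
62.2859 51.4971 36.9528 18.6814 4.6260 0.0000
66.5856 57.2936 44.7670 27.8800 8.9577 0.0000 0.0000
70.2889 62.2859 51.4971 36.9528 17.3458 0.0000 0.0000 0.0000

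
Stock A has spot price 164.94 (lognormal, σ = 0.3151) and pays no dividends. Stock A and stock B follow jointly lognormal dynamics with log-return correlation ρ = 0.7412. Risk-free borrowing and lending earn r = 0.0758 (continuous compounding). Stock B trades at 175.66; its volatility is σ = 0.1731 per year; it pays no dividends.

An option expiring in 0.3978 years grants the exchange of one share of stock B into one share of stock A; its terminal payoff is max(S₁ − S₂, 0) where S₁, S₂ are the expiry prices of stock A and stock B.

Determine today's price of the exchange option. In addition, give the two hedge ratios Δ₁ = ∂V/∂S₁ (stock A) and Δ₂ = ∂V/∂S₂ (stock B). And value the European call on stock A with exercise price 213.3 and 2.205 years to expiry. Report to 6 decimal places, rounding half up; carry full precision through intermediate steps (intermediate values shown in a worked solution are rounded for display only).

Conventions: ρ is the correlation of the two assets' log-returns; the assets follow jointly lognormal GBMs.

exchange price = 5.010913
Δ1 = 0.350323
Δ2 = -0.300418
price(stock A call K=213.3) = 24.759311

σ_eff = √(σ₁² + σ₂² − 2ρσ₁σ₂) = √(0.3151² + 0.1731² − 2·0.7412·0.3151·0.1731) = 0.219991
d₁ = (ln(S₁/S₂) + (q₂ − q₁ + σ_eff²/2)T) / (σ_eff√T) = (ln(164.94/175.66) + (0.0 − 0.0 + 0.024198)·0.3978) / 0.138751 = -0.384448
d₂ = d₁ − σ_eff√T = -0.384448 − 0.138751 = -0.523199
N(d₁) = 0.350323,  N(d₂) = 0.300418
V = S₁·e^{−q₁T}·N(d₁) − S₂·e^{−q₂T}·N(d₂) = 57.782312 − 52.771398 = 5.010913
Δ₁ = e^{−q₁T}·N(d₁) = 0.350323;  Δ₂ = −e^{−q₂T}·N(d₂) = -0.300418
[vanilla: stock A call K=213.3]
σ√T = 0.3151·√2.205 = 0.467900
d₁ = (ln(S/K) + (r+σ²/2)T) / (σ√T) = (ln(164.94/213.3) + (0.0758+0.3151²/2)·2.205) / 0.467900 = (-0.257118 + 0.276604) / 0.467900 = 0.041646
d₂ = d₁ − σ√T = 0.041646 − 0.467900 = -0.426254
e^{−rT} = 0.846082
N(d₁) = 0.516610,  N(d₂) = 0.334962
price = S·N(d₁) − K·e^{−rT}·N(d₂) = 85.209583 − 60.450272 = 24.759311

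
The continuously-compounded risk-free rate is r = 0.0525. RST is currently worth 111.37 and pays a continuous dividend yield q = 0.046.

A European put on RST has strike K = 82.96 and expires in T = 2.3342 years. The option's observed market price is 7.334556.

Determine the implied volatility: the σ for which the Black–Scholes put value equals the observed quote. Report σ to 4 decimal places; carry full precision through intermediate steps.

At σ = 0.3380 the Black–Scholes value reproduces the quote:
σ√T = 0.338·√2.3342 = 0.516399
d₁ = (ln(S/K) + (r−q+σ²/2)T) / (σ√T) = (ln(111.37/82.96) + (0.0525−0.046+0.338²/2)·2.3342) / 0.516399 = (0.294499 + 0.148506) / 0.516399 = 0.857875
d₂ = d₁ − σ√T = 0.857875 − 0.516399 = 0.341475
e^{−rT} = 0.884666
e^{−qT} = 0.898190
N(−d₁) = 0.195481,  N(−d₂) = 0.366373
V = K·e^{−rT}·N(−d₂) − S·e^{−qT}·N(−d₁) = 26.888794 − 19.554238 = 7.334556 (the observed quote) — the price is monotone increasing in volatility, hence this σ is the only solution

sigma = 0.3380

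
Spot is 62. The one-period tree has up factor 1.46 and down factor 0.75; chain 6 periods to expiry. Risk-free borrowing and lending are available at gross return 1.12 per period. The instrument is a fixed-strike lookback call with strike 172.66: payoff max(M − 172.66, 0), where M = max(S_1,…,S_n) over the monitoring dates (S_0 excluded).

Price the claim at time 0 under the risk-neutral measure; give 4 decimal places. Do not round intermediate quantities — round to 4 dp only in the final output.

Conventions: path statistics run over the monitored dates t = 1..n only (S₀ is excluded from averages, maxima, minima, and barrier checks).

price = 15.4904

Set p* = 0.5211 (from d < R < u); the path-dependent value is the discounted p*-expectation over all price paths.
Enumerate all 2^6 = 64 price paths (U = up ×1.46, D = down ×0.75); each path with k up-moves has probability p*^k·(1−p*)^(6−k).
DDDDDD: M=46.5000, payoff=0.0000, prob=0.012059
UDDDDD: M=90.5200, payoff=0.0000, prob=0.013123
DUDDDD: M=67.8900, payoff=0.0000, prob=0.013123
UUDDDD: M=132.1592, payoff=0.0000, prob=0.014281
DDUDDD: M=50.9175, payoff=0.0000, prob=0.013123
UDUDDD: M=99.1194, payoff=0.0000, prob=0.014281
DUUDDD: M=99.1194, payoff=0.0000, prob=0.014281
UUUDDD: M=192.9524, payoff=20.2924, prob=0.015541
DDDUDD: M=46.5000, payoff=0.0000, prob=0.013123
UDDUDD: M=90.5200, payoff=0.0000, prob=0.014281
DUDUDD: M=74.3396, payoff=0.0000, prob=0.014281
UUDUDD: M=144.7143, payoff=0.0000, prob=0.015541
DDUUDD: M=74.3396, payoff=0.0000, prob=0.014281
UDUUDD: M=144.7143, payoff=0.0000, prob=0.015541
DUUUDD: M=144.7143, payoff=0.0000, prob=0.015541
UUUUDD: M=281.7106, payoff=109.0506, prob=0.016913
DDDDUD: M=46.5000, payoff=0.0000, prob=0.013123
UDDDUD: M=90.5200, payoff=0.0000, prob=0.014281
DUDDUD: M=67.8900, payoff=0.0000, prob=0.014281
UUDDUD: M=132.1592, payoff=0.0000, prob=0.015541
DDUDUD: M=55.7547, payoff=0.0000, prob=0.014281
UDUDUD: M=108.5357, payoff=0.0000, prob=0.015541
DUUDUD: M=108.5357, payoff=0.0000, prob=0.015541
UUUDUD: M=211.2829, payoff=38.6229, prob=0.016913
DDDUUD: M=55.7547, payoff=0.0000, prob=0.014281
UDDUUD: M=108.5357, payoff=0.0000, prob=0.015541
DUDUUD: M=108.5357, payoff=0.0000, prob=0.015541
UUDUUD: M=211.2829, payoff=38.6229, prob=0.016913
DDUUUD: M=108.5357, payoff=0.0000, prob=0.015541
UDUUUD: M=211.2829, payoff=38.6229, prob=0.016913
DUUUUD: M=211.2829, payoff=38.6229, prob=0.016913
UUUUUD: M=411.2974, payoff=238.6374, prob=0.018405
DDDDDU: M=46.5000, payoff=0.0000, prob=0.013123
UDDDDU: M=90.5200, payoff=0.0000, prob=0.014281
DUDDDU: M=67.8900, payoff=0.0000, prob=0.014281
UUDDDU: M=132.1592, payoff=0.0000, prob=0.015541
DDUDDU: M=50.9175, payoff=0.0000, prob=0.014281
UDUDDU: M=99.1194, payoff=0.0000, prob=0.015541
DUUDDU: M=99.1194, payoff=0.0000, prob=0.015541
UUUDDU: M=192.9524, payoff=20.2924, prob=0.016913
DDDUDU: M=46.5000, payoff=0.0000, prob=0.014281
UDDUDU: M=90.5200, payoff=0.0000, prob=0.015541
DUDUDU: M=81.4018, payoff=0.0000, prob=0.015541
UUDUDU: M=158.4622, payoff=0.0000, prob=0.016913
DDUUDU: M=81.4018, payoff=0.0000, prob=0.015541
UDUUDU: M=158.4622, payoff=0.0000, prob=0.016913
DUUUDU: M=158.4622, payoff=0.0000, prob=0.016913
UUUUDU: M=308.4731, payoff=135.8131, prob=0.018405
DDDDUU: M=46.5000, payoff=0.0000, prob=0.014281
UDDDUU: M=90.5200, payoff=0.0000, prob=0.015541
DUDDUU: M=81.4018, payoff=0.0000, prob=0.015541
UUDDUU: M=158.4622, payoff=0.0000, prob=0.016913
DDUDUU: M=81.4018, payoff=0.0000, prob=0.015541
UDUDUU: M=158.4622, payoff=0.0000, prob=0.016913
DUUDUU: M=158.4622, payoff=0.0000, prob=0.016913
UUUDUU: M=308.4731, payoff=135.8131, prob=0.018405
DDDUUU: M=81.4018, payoff=0.0000, prob=0.015541
UDDUUU: M=158.4622, payoff=0.0000, prob=0.016913
DUDUUU: M=158.4622, payoff=0.0000, prob=0.016913
UUDUUU: M=308.4731, payoff=135.8131, prob=0.018405
DDUUUU: M=158.4622, payoff=0.0000, prob=0.016913
UDUUUU: M=308.4731, payoff=135.8131, prob=0.018405
DUUUUU: M=308.4731, payoff=135.8131, prob=0.018405
UUUUUU: M=600.4942, payoff=427.8342, prob=0.020029
Price = Σ prob·payoff / R^6 = 30.575294 / 1.973823 = 15.4904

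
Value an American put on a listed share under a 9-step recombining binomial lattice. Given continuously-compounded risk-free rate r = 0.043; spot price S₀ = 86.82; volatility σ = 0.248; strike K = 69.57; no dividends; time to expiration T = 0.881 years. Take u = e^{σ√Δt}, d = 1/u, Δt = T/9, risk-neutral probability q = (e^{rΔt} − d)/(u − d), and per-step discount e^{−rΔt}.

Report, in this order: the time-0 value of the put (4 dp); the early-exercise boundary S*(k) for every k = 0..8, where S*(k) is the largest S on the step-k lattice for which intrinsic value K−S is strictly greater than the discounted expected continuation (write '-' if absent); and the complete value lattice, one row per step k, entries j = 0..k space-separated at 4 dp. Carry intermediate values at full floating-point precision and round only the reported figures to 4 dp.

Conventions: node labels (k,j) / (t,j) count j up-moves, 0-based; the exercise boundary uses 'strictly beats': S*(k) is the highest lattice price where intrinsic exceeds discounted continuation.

price = 1.1766
boundary = - - - - - - 54.5045 58.9020 63.6544
tree:
1.1766
1.9312 0.4549
3.1047 0.8097 0.1149
4.8674 1.4216 0.2232 0.0108
7.3987 2.4540 0.4325 0.0221 0.0000
10.8194 4.1442 0.8360 0.0450 0.0000 0.0000
15.0655 6.7930 1.6108 0.0918 0.0000 0.0000 0.0000
19.1347 10.6680 3.0929 0.1874 0.0000 0.0000 0.0000 0.0000
22.9001 15.0655 5.9156 0.3823 0.0000 0.0000 0.0000 0.0000 0.0000
26.3844 19.1347 10.6680 0.7799 0.0000 0.0000 0.0000 0.0000 0.0000 0.0000

Δt=0.09789, u=1.08068, d=0.92534, q=0.50777, disc=e^(-rΔt)=0.99580
k=9 terminal: V=max(K-S,0) → 26.3844 19.1347 10.6680 0.7799 0.0000 0.0000 0.0000 0.0000 0.0000 0.0000
k=8: j=0 S=46.6699 intr=22.9001 cont=22.6079 V=22.9001[EX]; j=1 S=54.5045 intr=15.0655 cont=14.7733 V=15.0655[EX]; j=2 S=63.6544 intr=5.9156 cont=5.6234 V=5.9156[EX]; j=3 S=74.3402 intr=0.0000 cont=0.3823 V=0.3823[hold]; j=4 S=86.8200 intr=0.0000 cont=0.0000 V=0.0000[hold]; j=5 S=101.3948 intr=0.0000 cont=0.0000 V=0.0000[hold]; j=6 S=118.4163 intr=0.0000 cont=0.0000 V=0.0000[hold]; j=7 S=138.2952 intr=0.0000 cont=0.0000 V=0.0000[hold]; j=8 S=161.5113 intr=0.0000 cont=0.0000 V=0.0000[hold]  S*(8)=63.6544
k=7: j=0 S=50.4353 intr=19.1347 cont=18.8425 V=19.1347[EX]; j=1 S=58.9020 intr=10.6680 cont=10.3757 V=10.6680[EX]; j=2 S=68.7901 intr=0.7799 cont=3.0929 V=3.0929[hold]; j=3 S=80.3382 intr=0.0000 cont=0.1874 V=0.1874[hold]; j=4 S=93.8248 intr=0.0000 cont=0.0000 V=0.0000[hold]; j=5 S=109.5755 intr=0.0000 cont=0.0000 V=0.0000[hold]; j=6 S=127.9703 intr=0.0000 cont=0.0000 V=0.0000[hold]; j=7 S=149.4531 intr=0.0000 cont=0.0000 V=0.0000[hold]  S*(7)=58.9020
k=6: j=0 S=54.5045 intr=15.0655 cont=14.7733 V=15.0655[EX]; j=1 S=63.6544 intr=5.9156 cont=6.7930 V=6.7930[hold]; j=2 S=74.3402 intr=0.0000 cont=1.6108 V=1.6108[hold]; j=3 S=86.8200 intr=0.0000 cont=0.0918 V=0.0918[hold]; j=4 S=101.3948 intr=0.0000 cont=0.0000 V=0.0000[hold]; j=5 S=118.4163 intr=0.0000 cont=0.0000 V=0.0000[hold]; j=6 S=138.2952 intr=0.0000 cont=0.0000 V=0.0000[hold]  S*(6)=54.5045
k=5: j=0 S=58.9020 intr=10.6680 cont=10.8194 V=10.8194[hold]; j=1 S=68.7901 intr=0.7799 cont=4.1442 V=4.1442[hold]; j=2 S=80.3382 intr=0.0000 cont=0.8360 V=0.8360[hold]; j=3 S=93.8248 intr=0.0000 cont=0.0450 V=0.0450[hold]; j=4 S=109.5755 intr=0.0000 cont=0.0000 V=0.0000[hold]; j=5 S=127.9703 intr=0.0000 cont=0.0000 V=0.0000[hold]  S*(5)=-
k=4: j=0 S=63.6544 intr=5.9156 cont=7.3987 V=7.3987[hold]; j=1 S=74.3402 intr=0.0000 cont=2.4540 V=2.4540[hold]; j=2 S=86.8200 intr=0.0000 cont=0.4325 V=0.4325[hold]; j=3 S=101.3948 intr=0.0000 cont=0.0221 V=0.0221[hold]; j=4 S=118.4163 intr=0.0000 cont=0.0000 V=0.0000[hold]  S*(4)=-
k=3: j=0 S=68.7901 intr=0.7799 cont=4.8674 V=4.8674[hold]; j=1 S=80.3382 intr=0.0000 cont=1.4216 V=1.4216[hold]; j=2 S=93.8248 intr=0.0000 cont=0.2232 V=0.2232[hold]; j=3 S=109.5755 intr=0.0000 cont=0.0108 V=0.0108[hold]  S*(3)=-
k=2: j=0 S=74.3402 intr=0.0000 cont=3.1047 V=3.1047[hold]; j=1 S=86.8200 intr=0.0000 cont=0.8097 V=0.8097[hold]; j=2 S=101.3948 intr=0.0000 cont=0.1149 V=0.1149[hold]  S*(2)=-
k=1: j=0 S=80.3382 intr=0.0000 cont=1.9312 V=1.9312[hold]; j=1 S=93.8248 intr=0.0000 cont=0.4549 V=0.4549[hold]  S*(1)=-
k=0: j=0 S=86.8200 intr=0.0000 cont=1.1766 V=1.1766[hold]  S*(0)=-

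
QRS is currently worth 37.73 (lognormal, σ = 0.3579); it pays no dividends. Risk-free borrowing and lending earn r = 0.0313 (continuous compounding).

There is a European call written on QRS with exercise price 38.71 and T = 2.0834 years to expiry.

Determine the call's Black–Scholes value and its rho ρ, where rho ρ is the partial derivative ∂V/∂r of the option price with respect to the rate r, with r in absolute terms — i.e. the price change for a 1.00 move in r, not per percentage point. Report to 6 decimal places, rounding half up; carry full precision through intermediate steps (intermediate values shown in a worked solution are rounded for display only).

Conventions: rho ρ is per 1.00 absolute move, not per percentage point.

price = 8.294514
ρ = 32.331512

σ√T = 0.3579·√2.0834 = 0.516592
d₁ = (ln(S/K) + (r+σ²/2)T) / (σ√T) = (ln(37.73/38.71) + (0.0313+0.3579²/2)·2.0834) / 0.516592 = (-0.025642 + 0.198644) / 0.516592 = 0.334890
d₂ = d₁ − σ√T = 0.334890 − 0.516592 = -0.181702
e^{−rT} = 0.936870
N(d₁) = 0.631146,  N(d₂) = 0.427908
Call price V = S·N(d₁) − K·e^{−rT}·N(d₂) = 23.813143 − 15.518629 = 8.294514
ρ = K·T·e^{−rT}·N(d₂) = 32.331512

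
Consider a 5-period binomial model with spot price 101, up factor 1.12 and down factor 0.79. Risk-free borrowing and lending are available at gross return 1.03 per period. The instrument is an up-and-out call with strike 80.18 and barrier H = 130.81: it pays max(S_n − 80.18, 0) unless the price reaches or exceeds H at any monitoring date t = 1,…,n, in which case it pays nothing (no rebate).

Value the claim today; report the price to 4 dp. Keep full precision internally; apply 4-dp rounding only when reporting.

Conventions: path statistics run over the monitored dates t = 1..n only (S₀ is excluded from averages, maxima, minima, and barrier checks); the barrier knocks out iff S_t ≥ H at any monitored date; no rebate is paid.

price = 10.8195

Set p* = 0.7273 (from d < R < u); the path-dependent value is the discounted p*-expectation over all price paths.
Enumerate all 2^5 = 32 price paths (U = up ×1.12, D = down ×0.79); each path with k up-moves has probability p*^k·(1−p*)^(5−k).
DDDDD: M=79.7900, payoff=0.0000, prob=0.001509
UDDDD: M=113.1200, payoff=0.0000, prob=0.004024
DUDDD: M=89.3648, payoff=0.0000, prob=0.004024
UUDDD: M=126.6944, payoff=0.0000, prob=0.010730
DDUDD: M=79.7900, payoff=0.0000, prob=0.004024
UDUDD: M=113.1200, payoff=0.0000, prob=0.010730
DUUDD: M=100.0886, payoff=0.0000, prob=0.010730
UUUDD: M=141.8977, payoff=0.0000, prob=0.028612
DDDUD: M=79.7900, payoff=0.0000, prob=0.004024
UDDUD: M=113.1200, payoff=0.0000, prob=0.010730
DUDUD: M=89.3648, payoff=0.0000, prob=0.010730
UUDUD: M=126.6944, payoff=8.3784, prob=0.028612
DDUUD: M=79.7900, payoff=0.0000, prob=0.010730
UDUUD: M=113.1200, payoff=8.3784, prob=0.028612
DUUUD: M=112.0992, payoff=8.3784, prob=0.028612
UUUUD: M=158.9255, payoff=0.0000, prob=0.076299
DDDDU: M=79.7900, payoff=0.0000, prob=0.004024
UDDDU: M=113.1200, payoff=0.0000, prob=0.010730
DUDDU: M=89.3648, payoff=0.0000, prob=0.010730
UUDDU: M=126.6944, payoff=8.3784, prob=0.028612
DDUDU: M=79.7900, payoff=0.0000, prob=0.010730
UDUDU: M=113.1200, payoff=8.3784, prob=0.028612
DUUDU: M=100.0886, payoff=8.3784, prob=0.028612
UUUDU: M=141.8977, payoff=0.0000, prob=0.076299
DDDUU: M=79.7900, payoff=0.0000, prob=0.010730
UDDUU: M=113.1200, payoff=8.3784, prob=0.028612
DUDUU: M=89.3648, payoff=8.3784, prob=0.028612
UUDUU: M=126.6944, payoff=45.3711, prob=0.076299
DDUUU: M=88.5584, payoff=8.3784, prob=0.028612
UDUUU: M=125.5511, payoff=45.3711, prob=0.076299
DUUUU: M=125.5511, payoff=45.3711, prob=0.076299
UUUUU: M=177.9965, payoff=0.0000, prob=0.203463
Price = Σ prob·payoff / R^5 = 12.542787 / 1.159274 = 10.8195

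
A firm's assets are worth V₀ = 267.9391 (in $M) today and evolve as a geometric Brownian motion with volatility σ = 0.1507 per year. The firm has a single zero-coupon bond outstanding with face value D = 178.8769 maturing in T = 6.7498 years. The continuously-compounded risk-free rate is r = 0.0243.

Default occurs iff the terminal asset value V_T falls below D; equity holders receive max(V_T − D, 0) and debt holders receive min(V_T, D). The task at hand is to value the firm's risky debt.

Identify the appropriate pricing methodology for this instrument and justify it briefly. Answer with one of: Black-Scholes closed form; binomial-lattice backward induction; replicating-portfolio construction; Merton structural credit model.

framework: Merton structural credit model

Key observation: a levered firm with one bullet debt due at 6.7498 years is the canonical structural-credit setup: equity is a call on the firm's assets struck at the face value.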